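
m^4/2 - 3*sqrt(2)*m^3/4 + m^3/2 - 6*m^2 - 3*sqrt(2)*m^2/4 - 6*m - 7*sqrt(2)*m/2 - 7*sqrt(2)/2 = (m/2 + sqrt(2)/2)*(m + 1)*(m - 7*sqrt(2)/2)*(m + sqrt(2))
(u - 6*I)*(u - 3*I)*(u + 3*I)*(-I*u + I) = -I*u^4 - 6*u^3 + I*u^3 + 6*u^2 - 9*I*u^2 - 54*u + 9*I*u + 54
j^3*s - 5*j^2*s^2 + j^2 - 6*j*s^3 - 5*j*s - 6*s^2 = (j - 6*s)*(j + s)*(j*s + 1)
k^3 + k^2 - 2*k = k*(k - 1)*(k + 2)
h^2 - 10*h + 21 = (h - 7)*(h - 3)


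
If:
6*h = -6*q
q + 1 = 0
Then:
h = 1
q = -1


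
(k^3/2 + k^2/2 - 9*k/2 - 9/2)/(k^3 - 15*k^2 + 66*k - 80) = (k^3 + k^2 - 9*k - 9)/(2*(k^3 - 15*k^2 + 66*k - 80))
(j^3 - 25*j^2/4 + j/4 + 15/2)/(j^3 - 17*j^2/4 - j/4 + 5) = (j - 6)/(j - 4)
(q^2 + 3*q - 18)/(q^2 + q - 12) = (q + 6)/(q + 4)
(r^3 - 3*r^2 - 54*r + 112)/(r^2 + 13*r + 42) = (r^2 - 10*r + 16)/(r + 6)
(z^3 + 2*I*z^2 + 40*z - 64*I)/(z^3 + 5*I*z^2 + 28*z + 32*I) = (z - 2*I)/(z + I)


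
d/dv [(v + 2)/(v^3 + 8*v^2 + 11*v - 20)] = (v^3 + 8*v^2 + 11*v - (v + 2)*(3*v^2 + 16*v + 11) - 20)/(v^3 + 8*v^2 + 11*v - 20)^2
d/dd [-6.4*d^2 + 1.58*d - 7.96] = 1.58 - 12.8*d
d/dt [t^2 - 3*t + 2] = 2*t - 3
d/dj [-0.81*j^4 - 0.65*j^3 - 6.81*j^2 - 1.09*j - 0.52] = -3.24*j^3 - 1.95*j^2 - 13.62*j - 1.09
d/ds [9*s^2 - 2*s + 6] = 18*s - 2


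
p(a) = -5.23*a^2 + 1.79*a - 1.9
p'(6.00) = -60.97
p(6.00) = -179.44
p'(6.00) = -60.97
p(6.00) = -179.44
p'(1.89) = -17.98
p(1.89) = -17.20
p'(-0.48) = 6.81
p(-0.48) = -3.96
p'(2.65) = -25.93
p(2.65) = -33.88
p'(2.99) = -29.49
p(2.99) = -43.30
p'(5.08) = -51.35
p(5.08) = -127.77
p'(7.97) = -81.58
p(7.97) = -319.85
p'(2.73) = -26.77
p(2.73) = -35.99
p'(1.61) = -15.05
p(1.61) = -12.57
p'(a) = 1.79 - 10.46*a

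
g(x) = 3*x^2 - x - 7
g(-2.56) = 15.22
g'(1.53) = 8.18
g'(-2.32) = -14.92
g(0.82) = -5.80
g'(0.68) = 3.08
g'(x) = 6*x - 1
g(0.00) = -7.00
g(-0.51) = -5.71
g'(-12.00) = -73.00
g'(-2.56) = -16.36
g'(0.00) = -1.00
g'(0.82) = 3.92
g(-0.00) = -7.00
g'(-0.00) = -1.00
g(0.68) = -6.29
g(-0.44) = -5.98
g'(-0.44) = -3.64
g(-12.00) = 437.00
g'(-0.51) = -4.06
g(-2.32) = 11.47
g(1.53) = -1.51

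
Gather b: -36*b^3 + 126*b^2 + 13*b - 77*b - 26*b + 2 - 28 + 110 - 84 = -36*b^3 + 126*b^2 - 90*b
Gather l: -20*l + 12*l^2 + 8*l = 12*l^2 - 12*l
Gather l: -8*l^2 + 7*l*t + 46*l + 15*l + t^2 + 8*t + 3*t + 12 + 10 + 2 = -8*l^2 + l*(7*t + 61) + t^2 + 11*t + 24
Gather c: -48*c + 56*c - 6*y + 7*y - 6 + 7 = 8*c + y + 1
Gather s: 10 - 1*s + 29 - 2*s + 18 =57 - 3*s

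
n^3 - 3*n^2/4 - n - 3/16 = (n - 3/2)*(n + 1/4)*(n + 1/2)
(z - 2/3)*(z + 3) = z^2 + 7*z/3 - 2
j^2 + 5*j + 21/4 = (j + 3/2)*(j + 7/2)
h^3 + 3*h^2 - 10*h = h*(h - 2)*(h + 5)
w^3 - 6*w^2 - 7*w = w*(w - 7)*(w + 1)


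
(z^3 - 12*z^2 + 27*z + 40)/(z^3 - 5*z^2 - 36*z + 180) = (z^2 - 7*z - 8)/(z^2 - 36)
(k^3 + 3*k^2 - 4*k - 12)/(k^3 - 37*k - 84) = (k^2 - 4)/(k^2 - 3*k - 28)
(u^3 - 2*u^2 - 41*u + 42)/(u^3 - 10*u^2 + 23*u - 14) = (u + 6)/(u - 2)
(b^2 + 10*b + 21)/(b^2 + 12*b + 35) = (b + 3)/(b + 5)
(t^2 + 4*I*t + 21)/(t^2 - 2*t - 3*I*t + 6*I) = (t + 7*I)/(t - 2)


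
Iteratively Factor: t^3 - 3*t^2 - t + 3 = (t - 1)*(t^2 - 2*t - 3) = (t - 1)*(t + 1)*(t - 3)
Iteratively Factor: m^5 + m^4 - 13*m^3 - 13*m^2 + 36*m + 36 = (m - 3)*(m^4 + 4*m^3 - m^2 - 16*m - 12) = (m - 3)*(m + 1)*(m^3 + 3*m^2 - 4*m - 12) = (m - 3)*(m + 1)*(m + 2)*(m^2 + m - 6) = (m - 3)*(m + 1)*(m + 2)*(m + 3)*(m - 2)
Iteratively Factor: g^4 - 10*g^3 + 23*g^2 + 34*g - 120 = (g - 3)*(g^3 - 7*g^2 + 2*g + 40) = (g - 3)*(g + 2)*(g^2 - 9*g + 20) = (g - 4)*(g - 3)*(g + 2)*(g - 5)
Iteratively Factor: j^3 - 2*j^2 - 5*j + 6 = (j - 1)*(j^2 - j - 6) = (j - 1)*(j + 2)*(j - 3)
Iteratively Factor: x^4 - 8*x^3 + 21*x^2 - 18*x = (x - 3)*(x^3 - 5*x^2 + 6*x) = (x - 3)^2*(x^2 - 2*x) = x*(x - 3)^2*(x - 2)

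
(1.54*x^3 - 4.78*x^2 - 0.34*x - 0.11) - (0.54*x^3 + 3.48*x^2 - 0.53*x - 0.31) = 1.0*x^3 - 8.26*x^2 + 0.19*x + 0.2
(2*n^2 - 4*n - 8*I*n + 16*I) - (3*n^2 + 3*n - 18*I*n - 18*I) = -n^2 - 7*n + 10*I*n + 34*I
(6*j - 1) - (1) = 6*j - 2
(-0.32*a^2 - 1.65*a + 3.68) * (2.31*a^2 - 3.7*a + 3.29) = -0.7392*a^4 - 2.6275*a^3 + 13.553*a^2 - 19.0445*a + 12.1072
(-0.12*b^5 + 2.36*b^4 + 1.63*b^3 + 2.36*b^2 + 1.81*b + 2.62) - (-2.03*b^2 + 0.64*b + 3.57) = -0.12*b^5 + 2.36*b^4 + 1.63*b^3 + 4.39*b^2 + 1.17*b - 0.95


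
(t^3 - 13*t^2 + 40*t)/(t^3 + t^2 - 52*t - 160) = t*(t - 5)/(t^2 + 9*t + 20)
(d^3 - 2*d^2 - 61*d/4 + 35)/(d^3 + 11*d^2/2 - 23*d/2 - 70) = (d - 5/2)/(d + 5)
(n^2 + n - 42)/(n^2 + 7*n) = (n - 6)/n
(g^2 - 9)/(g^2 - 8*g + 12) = (g^2 - 9)/(g^2 - 8*g + 12)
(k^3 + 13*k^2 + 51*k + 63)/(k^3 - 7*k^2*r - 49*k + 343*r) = (-k^2 - 6*k - 9)/(-k^2 + 7*k*r + 7*k - 49*r)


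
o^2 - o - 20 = (o - 5)*(o + 4)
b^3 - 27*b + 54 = (b - 3)^2*(b + 6)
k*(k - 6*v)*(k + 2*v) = k^3 - 4*k^2*v - 12*k*v^2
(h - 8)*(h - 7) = h^2 - 15*h + 56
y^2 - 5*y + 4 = (y - 4)*(y - 1)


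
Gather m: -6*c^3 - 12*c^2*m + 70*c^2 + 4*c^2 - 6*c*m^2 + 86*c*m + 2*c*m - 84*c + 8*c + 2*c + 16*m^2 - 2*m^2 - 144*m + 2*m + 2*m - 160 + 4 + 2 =-6*c^3 + 74*c^2 - 74*c + m^2*(14 - 6*c) + m*(-12*c^2 + 88*c - 140) - 154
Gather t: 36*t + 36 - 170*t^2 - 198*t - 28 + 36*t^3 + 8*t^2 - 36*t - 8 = 36*t^3 - 162*t^2 - 198*t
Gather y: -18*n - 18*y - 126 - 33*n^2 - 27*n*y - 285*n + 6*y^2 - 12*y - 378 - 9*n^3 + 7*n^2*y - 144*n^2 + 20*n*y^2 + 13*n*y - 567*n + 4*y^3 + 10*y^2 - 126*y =-9*n^3 - 177*n^2 - 870*n + 4*y^3 + y^2*(20*n + 16) + y*(7*n^2 - 14*n - 156) - 504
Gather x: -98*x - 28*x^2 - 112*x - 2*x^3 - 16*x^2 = -2*x^3 - 44*x^2 - 210*x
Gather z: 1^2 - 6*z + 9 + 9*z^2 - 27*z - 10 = 9*z^2 - 33*z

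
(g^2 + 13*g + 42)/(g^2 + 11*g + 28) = (g + 6)/(g + 4)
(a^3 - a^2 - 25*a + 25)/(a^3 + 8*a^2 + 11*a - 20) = (a - 5)/(a + 4)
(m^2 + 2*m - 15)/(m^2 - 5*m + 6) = (m + 5)/(m - 2)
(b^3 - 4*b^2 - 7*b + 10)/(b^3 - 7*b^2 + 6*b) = (b^2 - 3*b - 10)/(b*(b - 6))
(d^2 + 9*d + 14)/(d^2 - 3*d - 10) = (d + 7)/(d - 5)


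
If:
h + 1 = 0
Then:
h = -1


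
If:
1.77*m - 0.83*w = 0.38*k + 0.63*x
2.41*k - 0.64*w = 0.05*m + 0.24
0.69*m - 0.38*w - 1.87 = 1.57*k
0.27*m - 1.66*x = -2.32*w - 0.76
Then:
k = -6.78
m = -25.88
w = -23.90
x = -37.15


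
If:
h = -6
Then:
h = -6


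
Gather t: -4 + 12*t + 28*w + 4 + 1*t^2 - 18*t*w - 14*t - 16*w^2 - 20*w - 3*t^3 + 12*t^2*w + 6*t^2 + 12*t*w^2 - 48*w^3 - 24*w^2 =-3*t^3 + t^2*(12*w + 7) + t*(12*w^2 - 18*w - 2) - 48*w^3 - 40*w^2 + 8*w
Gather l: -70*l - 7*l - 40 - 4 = -77*l - 44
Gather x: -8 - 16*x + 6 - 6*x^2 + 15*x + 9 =-6*x^2 - x + 7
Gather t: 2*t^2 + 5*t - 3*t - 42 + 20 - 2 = 2*t^2 + 2*t - 24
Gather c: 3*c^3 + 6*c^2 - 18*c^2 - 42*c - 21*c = 3*c^3 - 12*c^2 - 63*c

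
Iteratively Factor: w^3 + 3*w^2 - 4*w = (w - 1)*(w^2 + 4*w) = (w - 1)*(w + 4)*(w)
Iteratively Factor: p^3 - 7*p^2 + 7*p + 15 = (p + 1)*(p^2 - 8*p + 15) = (p - 5)*(p + 1)*(p - 3)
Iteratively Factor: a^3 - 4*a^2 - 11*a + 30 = (a + 3)*(a^2 - 7*a + 10) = (a - 5)*(a + 3)*(a - 2)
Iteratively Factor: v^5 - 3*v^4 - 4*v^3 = (v - 4)*(v^4 + v^3) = v*(v - 4)*(v^3 + v^2) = v*(v - 4)*(v + 1)*(v^2) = v^2*(v - 4)*(v + 1)*(v)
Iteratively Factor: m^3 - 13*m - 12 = (m + 1)*(m^2 - m - 12) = (m - 4)*(m + 1)*(m + 3)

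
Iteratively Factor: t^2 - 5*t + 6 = (t - 2)*(t - 3)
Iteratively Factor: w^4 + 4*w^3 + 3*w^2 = (w)*(w^3 + 4*w^2 + 3*w) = w*(w + 3)*(w^2 + w) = w*(w + 1)*(w + 3)*(w)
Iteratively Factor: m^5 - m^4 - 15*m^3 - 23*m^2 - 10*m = (m + 1)*(m^4 - 2*m^3 - 13*m^2 - 10*m) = (m - 5)*(m + 1)*(m^3 + 3*m^2 + 2*m) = (m - 5)*(m + 1)^2*(m^2 + 2*m) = m*(m - 5)*(m + 1)^2*(m + 2)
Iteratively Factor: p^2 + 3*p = (p)*(p + 3)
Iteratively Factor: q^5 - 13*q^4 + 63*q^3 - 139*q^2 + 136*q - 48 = (q - 1)*(q^4 - 12*q^3 + 51*q^2 - 88*q + 48) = (q - 1)^2*(q^3 - 11*q^2 + 40*q - 48) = (q - 3)*(q - 1)^2*(q^2 - 8*q + 16) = (q - 4)*(q - 3)*(q - 1)^2*(q - 4)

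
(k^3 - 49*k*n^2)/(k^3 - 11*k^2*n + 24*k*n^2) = (k^2 - 49*n^2)/(k^2 - 11*k*n + 24*n^2)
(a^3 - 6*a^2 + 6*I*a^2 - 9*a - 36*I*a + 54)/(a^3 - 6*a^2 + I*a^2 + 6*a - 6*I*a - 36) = (a + 3*I)/(a - 2*I)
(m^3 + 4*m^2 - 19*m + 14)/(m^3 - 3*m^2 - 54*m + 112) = (m - 1)/(m - 8)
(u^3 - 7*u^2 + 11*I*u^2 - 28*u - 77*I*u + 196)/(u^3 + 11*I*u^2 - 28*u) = (u - 7)/u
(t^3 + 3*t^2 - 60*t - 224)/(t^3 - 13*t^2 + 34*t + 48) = (t^2 + 11*t + 28)/(t^2 - 5*t - 6)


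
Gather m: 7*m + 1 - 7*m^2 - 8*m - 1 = -7*m^2 - m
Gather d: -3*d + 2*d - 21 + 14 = -d - 7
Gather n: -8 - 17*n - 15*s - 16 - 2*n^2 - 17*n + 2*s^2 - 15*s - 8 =-2*n^2 - 34*n + 2*s^2 - 30*s - 32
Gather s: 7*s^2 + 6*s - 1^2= 7*s^2 + 6*s - 1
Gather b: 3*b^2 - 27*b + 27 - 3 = 3*b^2 - 27*b + 24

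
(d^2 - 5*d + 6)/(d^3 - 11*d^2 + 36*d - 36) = 1/(d - 6)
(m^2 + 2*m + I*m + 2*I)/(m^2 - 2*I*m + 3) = (m + 2)/(m - 3*I)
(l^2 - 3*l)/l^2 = (l - 3)/l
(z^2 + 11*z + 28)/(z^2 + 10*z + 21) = (z + 4)/(z + 3)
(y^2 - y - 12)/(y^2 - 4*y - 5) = (-y^2 + y + 12)/(-y^2 + 4*y + 5)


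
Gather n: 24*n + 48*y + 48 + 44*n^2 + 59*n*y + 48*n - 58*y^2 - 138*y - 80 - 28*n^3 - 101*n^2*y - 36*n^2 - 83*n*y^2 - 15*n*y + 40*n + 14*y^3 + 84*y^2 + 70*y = -28*n^3 + n^2*(8 - 101*y) + n*(-83*y^2 + 44*y + 112) + 14*y^3 + 26*y^2 - 20*y - 32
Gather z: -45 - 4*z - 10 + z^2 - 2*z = z^2 - 6*z - 55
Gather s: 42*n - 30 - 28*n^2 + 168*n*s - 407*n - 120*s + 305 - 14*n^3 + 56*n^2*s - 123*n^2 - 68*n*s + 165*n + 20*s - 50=-14*n^3 - 151*n^2 - 200*n + s*(56*n^2 + 100*n - 100) + 225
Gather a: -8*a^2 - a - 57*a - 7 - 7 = -8*a^2 - 58*a - 14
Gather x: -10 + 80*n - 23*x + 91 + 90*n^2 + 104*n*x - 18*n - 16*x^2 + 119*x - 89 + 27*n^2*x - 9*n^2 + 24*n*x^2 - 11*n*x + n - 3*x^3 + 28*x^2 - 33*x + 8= 81*n^2 + 63*n - 3*x^3 + x^2*(24*n + 12) + x*(27*n^2 + 93*n + 63)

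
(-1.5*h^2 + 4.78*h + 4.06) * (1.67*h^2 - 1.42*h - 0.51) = -2.505*h^4 + 10.1126*h^3 + 0.757599999999999*h^2 - 8.203*h - 2.0706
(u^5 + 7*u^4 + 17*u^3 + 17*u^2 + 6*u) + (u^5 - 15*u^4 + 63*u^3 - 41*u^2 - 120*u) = 2*u^5 - 8*u^4 + 80*u^3 - 24*u^2 - 114*u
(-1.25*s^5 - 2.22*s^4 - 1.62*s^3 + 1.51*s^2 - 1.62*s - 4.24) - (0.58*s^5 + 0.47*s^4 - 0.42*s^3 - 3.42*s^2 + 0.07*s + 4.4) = -1.83*s^5 - 2.69*s^4 - 1.2*s^3 + 4.93*s^2 - 1.69*s - 8.64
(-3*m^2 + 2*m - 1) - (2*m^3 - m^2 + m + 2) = -2*m^3 - 2*m^2 + m - 3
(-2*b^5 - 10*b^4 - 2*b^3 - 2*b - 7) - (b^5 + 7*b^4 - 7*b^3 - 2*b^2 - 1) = -3*b^5 - 17*b^4 + 5*b^3 + 2*b^2 - 2*b - 6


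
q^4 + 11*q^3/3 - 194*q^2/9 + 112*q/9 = q*(q - 8/3)*(q - 2/3)*(q + 7)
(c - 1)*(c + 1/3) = c^2 - 2*c/3 - 1/3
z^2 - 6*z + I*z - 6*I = (z - 6)*(z + I)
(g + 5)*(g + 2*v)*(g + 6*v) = g^3 + 8*g^2*v + 5*g^2 + 12*g*v^2 + 40*g*v + 60*v^2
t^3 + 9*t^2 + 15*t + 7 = (t + 1)^2*(t + 7)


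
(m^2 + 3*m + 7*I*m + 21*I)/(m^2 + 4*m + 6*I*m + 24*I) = (m^2 + m*(3 + 7*I) + 21*I)/(m^2 + m*(4 + 6*I) + 24*I)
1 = 1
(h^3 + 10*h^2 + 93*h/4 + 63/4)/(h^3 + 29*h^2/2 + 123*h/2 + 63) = (h + 3/2)/(h + 6)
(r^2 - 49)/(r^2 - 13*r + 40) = (r^2 - 49)/(r^2 - 13*r + 40)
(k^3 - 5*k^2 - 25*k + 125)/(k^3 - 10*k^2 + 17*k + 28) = (k^3 - 5*k^2 - 25*k + 125)/(k^3 - 10*k^2 + 17*k + 28)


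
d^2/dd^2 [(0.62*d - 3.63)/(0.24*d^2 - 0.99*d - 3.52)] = ((2.97 - 0.8928*d)*(-0.24*d^2 + 0.99*d + 3.52) - (0.48*d - 0.99)*(0.62*d - 3.63)*(0.96*d - 1.98))/(-0.24*d^2 + 0.99*d + 3.52)^3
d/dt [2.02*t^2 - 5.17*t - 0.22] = 4.04*t - 5.17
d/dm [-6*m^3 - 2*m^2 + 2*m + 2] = -18*m^2 - 4*m + 2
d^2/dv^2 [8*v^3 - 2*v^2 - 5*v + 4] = 48*v - 4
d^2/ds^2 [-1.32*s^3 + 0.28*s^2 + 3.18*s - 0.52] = 0.56 - 7.92*s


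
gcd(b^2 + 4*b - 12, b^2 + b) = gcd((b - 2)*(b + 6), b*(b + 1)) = 1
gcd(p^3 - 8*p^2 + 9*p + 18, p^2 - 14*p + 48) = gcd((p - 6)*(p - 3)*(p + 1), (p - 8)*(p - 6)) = p - 6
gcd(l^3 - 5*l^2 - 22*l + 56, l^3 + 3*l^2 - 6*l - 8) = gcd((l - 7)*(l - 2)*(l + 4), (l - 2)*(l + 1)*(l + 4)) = l^2 + 2*l - 8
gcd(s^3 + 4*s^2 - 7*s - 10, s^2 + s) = s + 1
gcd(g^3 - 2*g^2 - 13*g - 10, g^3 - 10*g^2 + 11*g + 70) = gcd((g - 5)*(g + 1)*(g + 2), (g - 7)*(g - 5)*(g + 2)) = g^2 - 3*g - 10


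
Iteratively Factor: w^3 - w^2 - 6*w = (w + 2)*(w^2 - 3*w) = (w - 3)*(w + 2)*(w)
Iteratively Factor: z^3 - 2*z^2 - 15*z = (z)*(z^2 - 2*z - 15) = z*(z - 5)*(z + 3)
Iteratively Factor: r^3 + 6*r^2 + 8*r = (r)*(r^2 + 6*r + 8) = r*(r + 2)*(r + 4)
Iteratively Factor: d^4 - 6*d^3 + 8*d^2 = (d)*(d^3 - 6*d^2 + 8*d) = d^2*(d^2 - 6*d + 8) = d^2*(d - 4)*(d - 2)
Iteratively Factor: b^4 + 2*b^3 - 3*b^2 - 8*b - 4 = (b + 1)*(b^3 + b^2 - 4*b - 4) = (b + 1)^2*(b^2 - 4) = (b - 2)*(b + 1)^2*(b + 2)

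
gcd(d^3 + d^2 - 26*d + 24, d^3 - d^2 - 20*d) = 1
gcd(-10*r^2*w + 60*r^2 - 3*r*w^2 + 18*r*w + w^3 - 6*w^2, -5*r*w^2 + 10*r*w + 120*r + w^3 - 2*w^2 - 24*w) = 5*r*w - 30*r - w^2 + 6*w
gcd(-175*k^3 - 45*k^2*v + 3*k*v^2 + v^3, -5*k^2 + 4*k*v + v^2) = 5*k + v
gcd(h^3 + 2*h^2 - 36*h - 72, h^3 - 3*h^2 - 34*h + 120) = h + 6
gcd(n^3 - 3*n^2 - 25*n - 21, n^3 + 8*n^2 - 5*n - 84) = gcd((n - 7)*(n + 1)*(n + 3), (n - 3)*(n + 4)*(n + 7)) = 1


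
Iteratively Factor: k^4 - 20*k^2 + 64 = (k - 2)*(k^3 + 2*k^2 - 16*k - 32) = (k - 2)*(k + 2)*(k^2 - 16) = (k - 2)*(k + 2)*(k + 4)*(k - 4)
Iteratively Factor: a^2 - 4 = (a + 2)*(a - 2)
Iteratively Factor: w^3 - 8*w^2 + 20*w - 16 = (w - 2)*(w^2 - 6*w + 8) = (w - 2)^2*(w - 4)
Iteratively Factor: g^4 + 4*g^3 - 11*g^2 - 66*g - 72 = (g + 3)*(g^3 + g^2 - 14*g - 24) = (g + 2)*(g + 3)*(g^2 - g - 12) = (g + 2)*(g + 3)^2*(g - 4)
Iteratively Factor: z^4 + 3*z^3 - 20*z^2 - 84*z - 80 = (z + 2)*(z^3 + z^2 - 22*z - 40) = (z - 5)*(z + 2)*(z^2 + 6*z + 8) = (z - 5)*(z + 2)^2*(z + 4)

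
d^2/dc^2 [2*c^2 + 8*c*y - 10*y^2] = 4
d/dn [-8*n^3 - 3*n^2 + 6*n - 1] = -24*n^2 - 6*n + 6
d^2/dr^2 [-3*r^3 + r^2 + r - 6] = 2 - 18*r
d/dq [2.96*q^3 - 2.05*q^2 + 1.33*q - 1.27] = 8.88*q^2 - 4.1*q + 1.33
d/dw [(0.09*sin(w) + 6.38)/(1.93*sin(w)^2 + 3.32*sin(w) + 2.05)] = (-24.6268*sin(w) + 0.08685*cos(2*w) - 21.08395)*cos(w)/(1.93*sin(w)^2 + 3.32*sin(w) + 2.05)^2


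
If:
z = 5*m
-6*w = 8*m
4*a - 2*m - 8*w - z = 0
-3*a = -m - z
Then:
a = 0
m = 0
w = 0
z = 0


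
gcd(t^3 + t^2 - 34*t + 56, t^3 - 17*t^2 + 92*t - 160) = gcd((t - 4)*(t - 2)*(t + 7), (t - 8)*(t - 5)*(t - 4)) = t - 4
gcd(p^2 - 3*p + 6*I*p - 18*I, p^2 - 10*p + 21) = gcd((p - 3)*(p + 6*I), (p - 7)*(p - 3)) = p - 3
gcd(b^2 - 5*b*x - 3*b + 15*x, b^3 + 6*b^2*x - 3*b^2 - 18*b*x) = b - 3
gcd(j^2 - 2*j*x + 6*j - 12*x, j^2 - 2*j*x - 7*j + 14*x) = -j + 2*x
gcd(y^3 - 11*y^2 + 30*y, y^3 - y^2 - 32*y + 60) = y - 5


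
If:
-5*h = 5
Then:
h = -1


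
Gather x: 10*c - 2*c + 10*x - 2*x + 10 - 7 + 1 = 8*c + 8*x + 4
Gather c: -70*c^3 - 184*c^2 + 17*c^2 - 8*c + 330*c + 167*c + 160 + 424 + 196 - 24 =-70*c^3 - 167*c^2 + 489*c + 756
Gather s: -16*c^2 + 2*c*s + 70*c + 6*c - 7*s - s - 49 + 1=-16*c^2 + 76*c + s*(2*c - 8) - 48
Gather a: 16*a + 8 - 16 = 16*a - 8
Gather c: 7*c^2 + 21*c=7*c^2 + 21*c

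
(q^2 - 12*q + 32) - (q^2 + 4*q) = 32 - 16*q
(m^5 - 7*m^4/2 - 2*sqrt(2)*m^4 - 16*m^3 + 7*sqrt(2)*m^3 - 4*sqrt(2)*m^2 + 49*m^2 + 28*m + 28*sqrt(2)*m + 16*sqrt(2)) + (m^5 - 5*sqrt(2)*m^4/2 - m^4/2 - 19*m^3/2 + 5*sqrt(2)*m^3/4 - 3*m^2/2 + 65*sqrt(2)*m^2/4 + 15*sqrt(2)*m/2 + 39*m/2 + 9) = 2*m^5 - 9*sqrt(2)*m^4/2 - 4*m^4 - 51*m^3/2 + 33*sqrt(2)*m^3/4 + 49*sqrt(2)*m^2/4 + 95*m^2/2 + 95*m/2 + 71*sqrt(2)*m/2 + 9 + 16*sqrt(2)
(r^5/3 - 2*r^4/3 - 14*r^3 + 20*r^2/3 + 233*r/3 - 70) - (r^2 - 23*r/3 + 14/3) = r^5/3 - 2*r^4/3 - 14*r^3 + 17*r^2/3 + 256*r/3 - 224/3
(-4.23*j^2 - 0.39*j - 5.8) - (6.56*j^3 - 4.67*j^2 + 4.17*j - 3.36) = -6.56*j^3 + 0.44*j^2 - 4.56*j - 2.44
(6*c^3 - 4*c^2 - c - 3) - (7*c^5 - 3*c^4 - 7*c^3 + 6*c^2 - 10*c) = -7*c^5 + 3*c^4 + 13*c^3 - 10*c^2 + 9*c - 3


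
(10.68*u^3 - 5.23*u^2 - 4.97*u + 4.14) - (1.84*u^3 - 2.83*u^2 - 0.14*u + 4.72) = 8.84*u^3 - 2.4*u^2 - 4.83*u - 0.58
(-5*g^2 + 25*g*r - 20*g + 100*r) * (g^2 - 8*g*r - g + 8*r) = -5*g^4 + 65*g^3*r - 15*g^3 - 200*g^2*r^2 + 195*g^2*r + 20*g^2 - 600*g*r^2 - 260*g*r + 800*r^2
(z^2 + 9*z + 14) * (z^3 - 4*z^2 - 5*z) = z^5 + 5*z^4 - 27*z^3 - 101*z^2 - 70*z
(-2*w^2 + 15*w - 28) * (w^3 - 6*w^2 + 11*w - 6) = -2*w^5 + 27*w^4 - 140*w^3 + 345*w^2 - 398*w + 168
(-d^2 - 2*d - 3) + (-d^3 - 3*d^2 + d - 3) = -d^3 - 4*d^2 - d - 6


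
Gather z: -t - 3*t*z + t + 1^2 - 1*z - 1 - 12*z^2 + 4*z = -12*z^2 + z*(3 - 3*t)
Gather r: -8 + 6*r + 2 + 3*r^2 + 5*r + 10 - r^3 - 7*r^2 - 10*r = -r^3 - 4*r^2 + r + 4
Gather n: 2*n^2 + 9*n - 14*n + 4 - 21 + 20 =2*n^2 - 5*n + 3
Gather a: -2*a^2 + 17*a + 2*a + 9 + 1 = -2*a^2 + 19*a + 10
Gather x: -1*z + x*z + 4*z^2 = x*z + 4*z^2 - z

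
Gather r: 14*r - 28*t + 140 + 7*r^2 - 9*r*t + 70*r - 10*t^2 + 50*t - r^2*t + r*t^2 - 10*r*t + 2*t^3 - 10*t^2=r^2*(7 - t) + r*(t^2 - 19*t + 84) + 2*t^3 - 20*t^2 + 22*t + 140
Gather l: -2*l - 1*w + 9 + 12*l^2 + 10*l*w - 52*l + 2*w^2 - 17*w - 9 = 12*l^2 + l*(10*w - 54) + 2*w^2 - 18*w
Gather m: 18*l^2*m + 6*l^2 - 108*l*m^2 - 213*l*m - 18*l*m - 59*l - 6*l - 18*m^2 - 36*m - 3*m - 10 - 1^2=6*l^2 - 65*l + m^2*(-108*l - 18) + m*(18*l^2 - 231*l - 39) - 11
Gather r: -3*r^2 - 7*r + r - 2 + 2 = -3*r^2 - 6*r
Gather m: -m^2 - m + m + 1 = 1 - m^2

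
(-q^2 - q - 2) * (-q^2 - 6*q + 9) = q^4 + 7*q^3 - q^2 + 3*q - 18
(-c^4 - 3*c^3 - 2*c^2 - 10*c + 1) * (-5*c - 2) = 5*c^5 + 17*c^4 + 16*c^3 + 54*c^2 + 15*c - 2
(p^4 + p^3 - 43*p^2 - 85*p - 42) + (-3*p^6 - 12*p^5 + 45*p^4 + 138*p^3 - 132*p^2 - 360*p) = -3*p^6 - 12*p^5 + 46*p^4 + 139*p^3 - 175*p^2 - 445*p - 42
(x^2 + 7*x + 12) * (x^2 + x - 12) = x^4 + 8*x^3 + 7*x^2 - 72*x - 144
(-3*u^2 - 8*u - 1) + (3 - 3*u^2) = -6*u^2 - 8*u + 2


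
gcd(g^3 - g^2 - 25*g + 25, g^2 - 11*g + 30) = g - 5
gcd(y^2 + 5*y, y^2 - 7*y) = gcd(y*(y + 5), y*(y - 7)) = y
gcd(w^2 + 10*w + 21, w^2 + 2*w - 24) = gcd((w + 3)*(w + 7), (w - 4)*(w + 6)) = 1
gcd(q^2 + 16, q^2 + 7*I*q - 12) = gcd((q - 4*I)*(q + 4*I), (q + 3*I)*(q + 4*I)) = q + 4*I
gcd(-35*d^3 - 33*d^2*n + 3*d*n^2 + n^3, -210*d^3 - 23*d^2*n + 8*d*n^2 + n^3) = 35*d^2 - 2*d*n - n^2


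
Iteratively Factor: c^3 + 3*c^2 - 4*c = (c)*(c^2 + 3*c - 4) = c*(c + 4)*(c - 1)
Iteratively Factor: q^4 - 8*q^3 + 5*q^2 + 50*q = (q - 5)*(q^3 - 3*q^2 - 10*q) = (q - 5)^2*(q^2 + 2*q) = (q - 5)^2*(q + 2)*(q)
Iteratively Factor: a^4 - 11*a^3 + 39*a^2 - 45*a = (a - 3)*(a^3 - 8*a^2 + 15*a) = (a - 3)^2*(a^2 - 5*a) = (a - 5)*(a - 3)^2*(a)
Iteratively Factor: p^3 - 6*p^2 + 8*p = (p - 2)*(p^2 - 4*p) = (p - 4)*(p - 2)*(p)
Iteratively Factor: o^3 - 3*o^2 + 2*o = (o - 2)*(o^2 - o) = (o - 2)*(o - 1)*(o)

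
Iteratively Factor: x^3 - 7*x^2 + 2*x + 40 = (x + 2)*(x^2 - 9*x + 20) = (x - 5)*(x + 2)*(x - 4)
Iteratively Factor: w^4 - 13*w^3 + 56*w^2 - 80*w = (w - 4)*(w^3 - 9*w^2 + 20*w) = (w - 5)*(w - 4)*(w^2 - 4*w) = w*(w - 5)*(w - 4)*(w - 4)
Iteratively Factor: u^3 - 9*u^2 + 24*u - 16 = (u - 4)*(u^2 - 5*u + 4) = (u - 4)*(u - 1)*(u - 4)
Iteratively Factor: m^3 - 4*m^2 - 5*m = (m - 5)*(m^2 + m) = m*(m - 5)*(m + 1)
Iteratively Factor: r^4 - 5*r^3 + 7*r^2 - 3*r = (r)*(r^3 - 5*r^2 + 7*r - 3) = r*(r - 1)*(r^2 - 4*r + 3) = r*(r - 1)^2*(r - 3)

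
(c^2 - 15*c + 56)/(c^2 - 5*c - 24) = (c - 7)/(c + 3)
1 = 1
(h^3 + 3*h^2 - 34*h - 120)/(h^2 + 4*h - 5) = (h^2 - 2*h - 24)/(h - 1)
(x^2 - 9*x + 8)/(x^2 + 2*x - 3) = (x - 8)/(x + 3)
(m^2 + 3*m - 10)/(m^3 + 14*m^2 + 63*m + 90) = (m - 2)/(m^2 + 9*m + 18)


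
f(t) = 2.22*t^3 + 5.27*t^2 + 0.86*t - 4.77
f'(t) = 6.66*t^2 + 10.54*t + 0.86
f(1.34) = 11.19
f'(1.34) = 26.94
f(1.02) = 3.95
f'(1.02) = 18.54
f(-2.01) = -3.24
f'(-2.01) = 6.58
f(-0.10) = -4.81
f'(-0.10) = -0.13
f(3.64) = 175.25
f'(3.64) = 127.47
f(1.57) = 18.16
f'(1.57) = 33.82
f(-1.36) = -1.78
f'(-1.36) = -1.16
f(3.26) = 130.96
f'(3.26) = 106.00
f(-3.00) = -19.86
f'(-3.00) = 29.18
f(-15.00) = -6324.42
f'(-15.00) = 1341.26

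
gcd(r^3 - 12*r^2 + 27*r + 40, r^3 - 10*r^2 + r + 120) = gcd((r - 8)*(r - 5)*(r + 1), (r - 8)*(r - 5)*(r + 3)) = r^2 - 13*r + 40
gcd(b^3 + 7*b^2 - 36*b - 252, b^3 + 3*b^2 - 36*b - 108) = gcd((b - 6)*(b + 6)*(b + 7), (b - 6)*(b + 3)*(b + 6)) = b^2 - 36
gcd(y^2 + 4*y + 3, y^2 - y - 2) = y + 1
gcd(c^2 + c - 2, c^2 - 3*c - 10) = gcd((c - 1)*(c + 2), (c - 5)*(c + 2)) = c + 2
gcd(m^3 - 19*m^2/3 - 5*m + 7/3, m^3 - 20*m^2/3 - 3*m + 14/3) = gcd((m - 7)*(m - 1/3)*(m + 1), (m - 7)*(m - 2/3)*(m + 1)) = m^2 - 6*m - 7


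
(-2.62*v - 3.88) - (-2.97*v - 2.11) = 0.35*v - 1.77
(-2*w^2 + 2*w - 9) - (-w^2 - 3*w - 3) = -w^2 + 5*w - 6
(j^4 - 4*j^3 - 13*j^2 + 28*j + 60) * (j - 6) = j^5 - 10*j^4 + 11*j^3 + 106*j^2 - 108*j - 360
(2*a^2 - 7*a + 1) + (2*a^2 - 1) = 4*a^2 - 7*a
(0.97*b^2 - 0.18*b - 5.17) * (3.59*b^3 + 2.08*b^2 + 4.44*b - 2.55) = 3.4823*b^5 + 1.3714*b^4 - 14.6279*b^3 - 14.0263*b^2 - 22.4958*b + 13.1835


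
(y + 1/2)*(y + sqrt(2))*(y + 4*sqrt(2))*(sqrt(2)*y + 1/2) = sqrt(2)*y^4 + sqrt(2)*y^3/2 + 21*y^3/2 + 21*y^2/4 + 21*sqrt(2)*y^2/2 + 4*y + 21*sqrt(2)*y/4 + 2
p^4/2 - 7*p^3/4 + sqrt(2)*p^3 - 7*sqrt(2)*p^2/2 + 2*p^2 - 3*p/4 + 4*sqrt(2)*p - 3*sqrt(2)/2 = (p/2 + sqrt(2))*(p - 3/2)*(p - 1)^2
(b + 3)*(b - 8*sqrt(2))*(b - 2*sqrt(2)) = b^3 - 10*sqrt(2)*b^2 + 3*b^2 - 30*sqrt(2)*b + 32*b + 96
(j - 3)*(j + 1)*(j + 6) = j^3 + 4*j^2 - 15*j - 18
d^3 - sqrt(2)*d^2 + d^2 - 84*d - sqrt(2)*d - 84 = (d + 1)*(d - 7*sqrt(2))*(d + 6*sqrt(2))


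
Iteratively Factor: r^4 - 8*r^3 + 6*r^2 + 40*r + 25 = (r + 1)*(r^3 - 9*r^2 + 15*r + 25) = (r - 5)*(r + 1)*(r^2 - 4*r - 5) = (r - 5)^2*(r + 1)*(r + 1)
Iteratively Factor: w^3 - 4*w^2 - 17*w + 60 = (w + 4)*(w^2 - 8*w + 15) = (w - 3)*(w + 4)*(w - 5)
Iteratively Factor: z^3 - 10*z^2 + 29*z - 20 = (z - 1)*(z^2 - 9*z + 20) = (z - 4)*(z - 1)*(z - 5)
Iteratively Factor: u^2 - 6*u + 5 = (u - 1)*(u - 5)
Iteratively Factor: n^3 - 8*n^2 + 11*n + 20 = (n - 5)*(n^2 - 3*n - 4) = (n - 5)*(n - 4)*(n + 1)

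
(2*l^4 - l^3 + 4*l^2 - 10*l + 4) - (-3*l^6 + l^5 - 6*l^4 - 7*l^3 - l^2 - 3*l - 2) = 3*l^6 - l^5 + 8*l^4 + 6*l^3 + 5*l^2 - 7*l + 6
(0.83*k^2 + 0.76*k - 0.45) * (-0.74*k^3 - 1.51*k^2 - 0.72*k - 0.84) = -0.6142*k^5 - 1.8157*k^4 - 1.4122*k^3 - 0.5649*k^2 - 0.3144*k + 0.378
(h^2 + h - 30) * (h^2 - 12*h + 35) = h^4 - 11*h^3 - 7*h^2 + 395*h - 1050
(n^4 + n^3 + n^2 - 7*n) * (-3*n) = -3*n^5 - 3*n^4 - 3*n^3 + 21*n^2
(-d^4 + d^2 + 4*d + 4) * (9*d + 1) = -9*d^5 - d^4 + 9*d^3 + 37*d^2 + 40*d + 4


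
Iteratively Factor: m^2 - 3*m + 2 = (m - 1)*(m - 2)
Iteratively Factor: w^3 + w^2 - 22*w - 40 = (w + 2)*(w^2 - w - 20) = (w - 5)*(w + 2)*(w + 4)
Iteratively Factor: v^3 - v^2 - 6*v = (v)*(v^2 - v - 6) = v*(v + 2)*(v - 3)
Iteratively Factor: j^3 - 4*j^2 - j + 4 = (j - 4)*(j^2 - 1) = (j - 4)*(j + 1)*(j - 1)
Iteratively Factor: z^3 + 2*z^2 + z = (z)*(z^2 + 2*z + 1) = z*(z + 1)*(z + 1)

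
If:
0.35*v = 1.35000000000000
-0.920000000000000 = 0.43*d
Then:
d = -2.14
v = 3.86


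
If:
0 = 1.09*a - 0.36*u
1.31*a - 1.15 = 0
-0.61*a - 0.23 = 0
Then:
No Solution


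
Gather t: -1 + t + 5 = t + 4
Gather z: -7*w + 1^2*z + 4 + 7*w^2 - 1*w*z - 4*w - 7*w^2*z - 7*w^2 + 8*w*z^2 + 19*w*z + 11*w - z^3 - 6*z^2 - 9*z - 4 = -z^3 + z^2*(8*w - 6) + z*(-7*w^2 + 18*w - 8)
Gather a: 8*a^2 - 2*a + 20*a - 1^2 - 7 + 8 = 8*a^2 + 18*a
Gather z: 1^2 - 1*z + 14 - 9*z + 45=60 - 10*z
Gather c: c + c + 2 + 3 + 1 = 2*c + 6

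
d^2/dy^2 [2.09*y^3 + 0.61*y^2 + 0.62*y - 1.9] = 12.54*y + 1.22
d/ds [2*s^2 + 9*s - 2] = 4*s + 9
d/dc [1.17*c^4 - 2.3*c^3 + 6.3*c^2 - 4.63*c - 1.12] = 4.68*c^3 - 6.9*c^2 + 12.6*c - 4.63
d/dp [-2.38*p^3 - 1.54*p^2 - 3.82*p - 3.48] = -7.14*p^2 - 3.08*p - 3.82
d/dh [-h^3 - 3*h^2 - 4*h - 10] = -3*h^2 - 6*h - 4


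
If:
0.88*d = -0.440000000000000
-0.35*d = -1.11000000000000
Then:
No Solution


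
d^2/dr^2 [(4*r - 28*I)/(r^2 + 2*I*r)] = 8*(r*(-3*r + 5*I)*(r + 2*I) + 4*(r - 7*I)*(r + I)^2)/(r^3*(r + 2*I)^3)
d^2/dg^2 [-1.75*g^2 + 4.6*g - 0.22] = -3.50000000000000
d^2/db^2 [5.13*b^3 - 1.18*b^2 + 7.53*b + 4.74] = 30.78*b - 2.36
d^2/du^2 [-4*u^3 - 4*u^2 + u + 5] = -24*u - 8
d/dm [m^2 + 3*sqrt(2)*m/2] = 2*m + 3*sqrt(2)/2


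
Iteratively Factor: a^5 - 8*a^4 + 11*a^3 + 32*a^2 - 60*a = (a - 2)*(a^4 - 6*a^3 - a^2 + 30*a) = (a - 5)*(a - 2)*(a^3 - a^2 - 6*a) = a*(a - 5)*(a - 2)*(a^2 - a - 6) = a*(a - 5)*(a - 2)*(a + 2)*(a - 3)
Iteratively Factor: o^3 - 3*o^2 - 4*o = (o - 4)*(o^2 + o) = o*(o - 4)*(o + 1)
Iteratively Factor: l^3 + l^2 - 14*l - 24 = (l + 2)*(l^2 - l - 12) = (l + 2)*(l + 3)*(l - 4)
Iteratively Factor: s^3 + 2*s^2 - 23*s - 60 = (s - 5)*(s^2 + 7*s + 12) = (s - 5)*(s + 3)*(s + 4)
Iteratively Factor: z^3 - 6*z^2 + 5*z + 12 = (z - 4)*(z^2 - 2*z - 3) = (z - 4)*(z - 3)*(z + 1)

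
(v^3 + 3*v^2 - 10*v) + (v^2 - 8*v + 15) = v^3 + 4*v^2 - 18*v + 15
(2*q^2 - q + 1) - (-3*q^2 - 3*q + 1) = 5*q^2 + 2*q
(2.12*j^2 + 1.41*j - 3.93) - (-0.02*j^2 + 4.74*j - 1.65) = 2.14*j^2 - 3.33*j - 2.28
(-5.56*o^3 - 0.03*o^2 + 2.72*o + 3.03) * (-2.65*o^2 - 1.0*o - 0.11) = 14.734*o^5 + 5.6395*o^4 - 6.5664*o^3 - 10.7462*o^2 - 3.3292*o - 0.3333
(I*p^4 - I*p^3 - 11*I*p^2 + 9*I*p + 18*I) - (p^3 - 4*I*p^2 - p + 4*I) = I*p^4 - p^3 - I*p^3 - 7*I*p^2 + p + 9*I*p + 14*I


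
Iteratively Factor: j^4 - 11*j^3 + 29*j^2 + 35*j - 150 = (j - 5)*(j^3 - 6*j^2 - j + 30) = (j - 5)*(j - 3)*(j^2 - 3*j - 10) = (j - 5)*(j - 3)*(j + 2)*(j - 5)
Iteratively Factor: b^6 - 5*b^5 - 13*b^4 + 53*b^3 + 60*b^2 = (b)*(b^5 - 5*b^4 - 13*b^3 + 53*b^2 + 60*b) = b*(b + 3)*(b^4 - 8*b^3 + 11*b^2 + 20*b) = b^2*(b + 3)*(b^3 - 8*b^2 + 11*b + 20) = b^2*(b + 1)*(b + 3)*(b^2 - 9*b + 20) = b^2*(b - 4)*(b + 1)*(b + 3)*(b - 5)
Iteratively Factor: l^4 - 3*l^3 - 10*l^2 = (l - 5)*(l^3 + 2*l^2) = l*(l - 5)*(l^2 + 2*l) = l^2*(l - 5)*(l + 2)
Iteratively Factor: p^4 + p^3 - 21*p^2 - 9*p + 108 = (p - 3)*(p^3 + 4*p^2 - 9*p - 36) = (p - 3)*(p + 4)*(p^2 - 9) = (p - 3)^2*(p + 4)*(p + 3)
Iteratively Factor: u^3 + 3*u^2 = (u)*(u^2 + 3*u) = u*(u + 3)*(u)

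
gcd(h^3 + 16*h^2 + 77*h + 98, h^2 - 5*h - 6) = 1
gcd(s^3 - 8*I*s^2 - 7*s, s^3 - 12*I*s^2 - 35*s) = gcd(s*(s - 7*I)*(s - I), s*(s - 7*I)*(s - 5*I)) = s^2 - 7*I*s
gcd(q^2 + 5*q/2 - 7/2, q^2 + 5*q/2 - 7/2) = q^2 + 5*q/2 - 7/2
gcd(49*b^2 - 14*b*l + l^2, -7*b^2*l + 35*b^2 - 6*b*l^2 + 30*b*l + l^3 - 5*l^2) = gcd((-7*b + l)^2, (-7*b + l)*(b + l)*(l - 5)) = 7*b - l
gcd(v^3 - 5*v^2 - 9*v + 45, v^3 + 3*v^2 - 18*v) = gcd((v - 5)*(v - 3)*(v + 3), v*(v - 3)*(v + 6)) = v - 3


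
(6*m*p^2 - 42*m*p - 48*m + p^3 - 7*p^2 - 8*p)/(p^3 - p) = (6*m*p - 48*m + p^2 - 8*p)/(p*(p - 1))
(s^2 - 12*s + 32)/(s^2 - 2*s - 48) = (s - 4)/(s + 6)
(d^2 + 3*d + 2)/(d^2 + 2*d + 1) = (d + 2)/(d + 1)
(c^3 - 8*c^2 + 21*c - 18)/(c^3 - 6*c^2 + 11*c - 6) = (c - 3)/(c - 1)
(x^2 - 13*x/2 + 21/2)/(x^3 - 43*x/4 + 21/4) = 2*(2*x - 7)/(4*x^2 + 12*x - 7)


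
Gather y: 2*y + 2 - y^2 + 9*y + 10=-y^2 + 11*y + 12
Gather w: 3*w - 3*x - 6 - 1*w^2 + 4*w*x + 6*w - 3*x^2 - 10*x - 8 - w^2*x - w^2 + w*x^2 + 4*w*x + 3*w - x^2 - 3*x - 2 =w^2*(-x - 2) + w*(x^2 + 8*x + 12) - 4*x^2 - 16*x - 16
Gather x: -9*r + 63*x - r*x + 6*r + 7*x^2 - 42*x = -3*r + 7*x^2 + x*(21 - r)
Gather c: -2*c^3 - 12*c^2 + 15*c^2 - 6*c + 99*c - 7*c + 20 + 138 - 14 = -2*c^3 + 3*c^2 + 86*c + 144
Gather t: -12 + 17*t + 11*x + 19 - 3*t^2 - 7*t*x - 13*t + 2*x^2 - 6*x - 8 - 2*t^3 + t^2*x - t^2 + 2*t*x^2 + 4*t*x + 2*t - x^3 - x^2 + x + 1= -2*t^3 + t^2*(x - 4) + t*(2*x^2 - 3*x + 6) - x^3 + x^2 + 6*x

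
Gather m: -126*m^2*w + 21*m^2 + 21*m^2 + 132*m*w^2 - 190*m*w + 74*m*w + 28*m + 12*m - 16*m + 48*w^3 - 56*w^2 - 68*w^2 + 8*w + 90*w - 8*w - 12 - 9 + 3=m^2*(42 - 126*w) + m*(132*w^2 - 116*w + 24) + 48*w^3 - 124*w^2 + 90*w - 18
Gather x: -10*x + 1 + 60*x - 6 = 50*x - 5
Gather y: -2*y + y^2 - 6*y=y^2 - 8*y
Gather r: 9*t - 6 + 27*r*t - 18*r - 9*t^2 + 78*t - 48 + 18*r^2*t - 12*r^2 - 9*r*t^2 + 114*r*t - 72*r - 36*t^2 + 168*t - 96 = r^2*(18*t - 12) + r*(-9*t^2 + 141*t - 90) - 45*t^2 + 255*t - 150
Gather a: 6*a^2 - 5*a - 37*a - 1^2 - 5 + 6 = 6*a^2 - 42*a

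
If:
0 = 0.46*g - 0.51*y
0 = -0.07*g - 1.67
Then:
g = -23.86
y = -21.52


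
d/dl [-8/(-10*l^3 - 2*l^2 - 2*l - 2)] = 4*(-15*l^2 - 2*l - 1)/(5*l^3 + l^2 + l + 1)^2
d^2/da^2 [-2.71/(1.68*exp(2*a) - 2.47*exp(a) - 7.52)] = (2.71*(3.36*exp(a) - 2.47)*(6.72*exp(a) - 4.94)*exp(a) + (18.2112*exp(a) - 6.6937)*(-1.68*exp(2*a) + 2.47*exp(a) + 7.52))*exp(a)/(-1.68*exp(2*a) + 2.47*exp(a) + 7.52)^3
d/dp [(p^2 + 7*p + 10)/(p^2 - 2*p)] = (-9*p^2 - 20*p + 20)/(p^2*(p^2 - 4*p + 4))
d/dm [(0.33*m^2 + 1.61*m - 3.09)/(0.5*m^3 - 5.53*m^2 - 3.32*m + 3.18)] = (-0.165*m^4 - 1.61*m^3 + 12.4427*m^2 - 32.0766*m - 5.139)/(0.25*m^6 - 5.53*m^5 + 27.2609*m^4 + 39.8992*m^3 - 24.1484*m^2 - 21.1152*m + 10.1124)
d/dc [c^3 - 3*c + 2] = 3*c^2 - 3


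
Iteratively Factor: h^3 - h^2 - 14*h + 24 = (h - 3)*(h^2 + 2*h - 8) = (h - 3)*(h - 2)*(h + 4)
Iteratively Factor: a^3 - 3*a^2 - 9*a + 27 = (a + 3)*(a^2 - 6*a + 9) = (a - 3)*(a + 3)*(a - 3)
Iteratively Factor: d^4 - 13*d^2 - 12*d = (d + 1)*(d^3 - d^2 - 12*d) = d*(d + 1)*(d^2 - d - 12) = d*(d - 4)*(d + 1)*(d + 3)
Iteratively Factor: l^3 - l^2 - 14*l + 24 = (l + 4)*(l^2 - 5*l + 6) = (l - 2)*(l + 4)*(l - 3)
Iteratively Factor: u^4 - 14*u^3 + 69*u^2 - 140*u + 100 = (u - 5)*(u^3 - 9*u^2 + 24*u - 20) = (u - 5)^2*(u^2 - 4*u + 4) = (u - 5)^2*(u - 2)*(u - 2)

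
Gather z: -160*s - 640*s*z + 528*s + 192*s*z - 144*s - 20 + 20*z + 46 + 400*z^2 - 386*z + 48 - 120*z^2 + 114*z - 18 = 224*s + 280*z^2 + z*(-448*s - 252) + 56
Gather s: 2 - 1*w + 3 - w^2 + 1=-w^2 - w + 6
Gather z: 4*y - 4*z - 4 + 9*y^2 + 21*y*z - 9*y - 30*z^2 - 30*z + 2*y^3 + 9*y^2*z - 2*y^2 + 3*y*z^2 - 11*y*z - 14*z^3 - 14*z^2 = 2*y^3 + 7*y^2 - 5*y - 14*z^3 + z^2*(3*y - 44) + z*(9*y^2 + 10*y - 34) - 4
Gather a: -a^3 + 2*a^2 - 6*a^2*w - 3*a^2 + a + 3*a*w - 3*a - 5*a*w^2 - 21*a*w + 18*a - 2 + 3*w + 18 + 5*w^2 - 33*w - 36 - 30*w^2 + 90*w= -a^3 + a^2*(-6*w - 1) + a*(-5*w^2 - 18*w + 16) - 25*w^2 + 60*w - 20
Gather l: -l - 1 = -l - 1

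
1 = 1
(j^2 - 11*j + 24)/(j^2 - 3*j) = (j - 8)/j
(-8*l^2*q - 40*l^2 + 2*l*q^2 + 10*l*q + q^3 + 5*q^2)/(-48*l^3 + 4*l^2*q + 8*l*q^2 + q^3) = (q + 5)/(6*l + q)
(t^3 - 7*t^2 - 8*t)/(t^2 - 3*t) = (t^2 - 7*t - 8)/(t - 3)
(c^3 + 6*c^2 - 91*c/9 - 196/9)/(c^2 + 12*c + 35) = (c^2 - c - 28/9)/(c + 5)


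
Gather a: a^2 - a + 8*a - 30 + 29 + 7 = a^2 + 7*a + 6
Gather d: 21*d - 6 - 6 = 21*d - 12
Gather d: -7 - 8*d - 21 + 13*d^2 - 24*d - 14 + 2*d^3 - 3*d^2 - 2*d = 2*d^3 + 10*d^2 - 34*d - 42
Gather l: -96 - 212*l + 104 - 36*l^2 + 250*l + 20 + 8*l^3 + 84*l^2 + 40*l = 8*l^3 + 48*l^2 + 78*l + 28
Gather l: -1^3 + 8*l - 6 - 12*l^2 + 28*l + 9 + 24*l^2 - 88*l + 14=12*l^2 - 52*l + 16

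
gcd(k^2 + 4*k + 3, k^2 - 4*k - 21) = k + 3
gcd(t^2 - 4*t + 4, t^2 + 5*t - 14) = t - 2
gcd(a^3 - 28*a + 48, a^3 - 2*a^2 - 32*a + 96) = a^2 + 2*a - 24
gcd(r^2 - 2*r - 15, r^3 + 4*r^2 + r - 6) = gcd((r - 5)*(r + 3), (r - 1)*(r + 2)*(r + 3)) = r + 3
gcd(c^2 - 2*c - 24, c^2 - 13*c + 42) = c - 6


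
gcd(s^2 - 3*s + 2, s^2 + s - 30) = 1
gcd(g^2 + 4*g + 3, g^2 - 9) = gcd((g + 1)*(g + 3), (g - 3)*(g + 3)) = g + 3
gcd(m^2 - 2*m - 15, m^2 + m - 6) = m + 3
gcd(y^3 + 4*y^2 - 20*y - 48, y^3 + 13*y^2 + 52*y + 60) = y^2 + 8*y + 12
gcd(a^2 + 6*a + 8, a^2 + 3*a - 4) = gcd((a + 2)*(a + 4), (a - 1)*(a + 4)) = a + 4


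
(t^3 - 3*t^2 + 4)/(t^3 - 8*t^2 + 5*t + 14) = (t - 2)/(t - 7)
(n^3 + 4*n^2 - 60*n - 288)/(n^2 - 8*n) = n + 12 + 36/n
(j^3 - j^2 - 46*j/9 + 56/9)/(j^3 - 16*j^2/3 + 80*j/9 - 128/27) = 3*(3*j^2 + j - 14)/(9*j^2 - 36*j + 32)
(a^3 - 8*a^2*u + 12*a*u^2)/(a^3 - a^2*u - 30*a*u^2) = (a - 2*u)/(a + 5*u)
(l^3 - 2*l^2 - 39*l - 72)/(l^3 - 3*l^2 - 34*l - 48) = (l + 3)/(l + 2)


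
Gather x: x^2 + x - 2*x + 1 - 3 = x^2 - x - 2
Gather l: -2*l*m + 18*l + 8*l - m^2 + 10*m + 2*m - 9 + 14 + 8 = l*(26 - 2*m) - m^2 + 12*m + 13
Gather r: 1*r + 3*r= 4*r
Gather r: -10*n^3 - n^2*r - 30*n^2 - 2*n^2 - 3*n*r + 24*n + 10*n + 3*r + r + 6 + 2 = -10*n^3 - 32*n^2 + 34*n + r*(-n^2 - 3*n + 4) + 8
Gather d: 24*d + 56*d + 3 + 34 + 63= 80*d + 100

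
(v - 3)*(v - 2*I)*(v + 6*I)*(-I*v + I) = -I*v^4 + 4*v^3 + 4*I*v^3 - 16*v^2 - 15*I*v^2 + 12*v + 48*I*v - 36*I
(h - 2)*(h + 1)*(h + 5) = h^3 + 4*h^2 - 7*h - 10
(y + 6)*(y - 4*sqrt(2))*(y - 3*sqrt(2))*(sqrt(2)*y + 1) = sqrt(2)*y^4 - 13*y^3 + 6*sqrt(2)*y^3 - 78*y^2 + 17*sqrt(2)*y^2 + 24*y + 102*sqrt(2)*y + 144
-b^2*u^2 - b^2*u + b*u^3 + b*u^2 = u*(-b + u)*(b*u + b)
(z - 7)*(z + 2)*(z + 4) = z^3 - z^2 - 34*z - 56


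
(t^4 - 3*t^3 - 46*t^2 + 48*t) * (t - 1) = t^5 - 4*t^4 - 43*t^3 + 94*t^2 - 48*t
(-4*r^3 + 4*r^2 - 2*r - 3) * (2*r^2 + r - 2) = -8*r^5 + 4*r^4 + 8*r^3 - 16*r^2 + r + 6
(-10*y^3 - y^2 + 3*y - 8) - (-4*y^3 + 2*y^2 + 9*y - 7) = -6*y^3 - 3*y^2 - 6*y - 1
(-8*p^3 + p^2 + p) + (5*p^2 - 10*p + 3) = -8*p^3 + 6*p^2 - 9*p + 3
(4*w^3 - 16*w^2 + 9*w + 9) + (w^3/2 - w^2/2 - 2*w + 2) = 9*w^3/2 - 33*w^2/2 + 7*w + 11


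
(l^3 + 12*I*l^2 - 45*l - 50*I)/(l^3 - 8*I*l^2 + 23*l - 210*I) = (l^2 + 7*I*l - 10)/(l^2 - 13*I*l - 42)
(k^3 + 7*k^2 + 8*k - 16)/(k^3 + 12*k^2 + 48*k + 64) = (k - 1)/(k + 4)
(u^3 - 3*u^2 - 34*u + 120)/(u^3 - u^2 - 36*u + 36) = (u^2 - 9*u + 20)/(u^2 - 7*u + 6)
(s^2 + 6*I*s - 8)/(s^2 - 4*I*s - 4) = (-s^2 - 6*I*s + 8)/(-s^2 + 4*I*s + 4)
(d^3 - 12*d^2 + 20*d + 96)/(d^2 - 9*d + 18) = (d^2 - 6*d - 16)/(d - 3)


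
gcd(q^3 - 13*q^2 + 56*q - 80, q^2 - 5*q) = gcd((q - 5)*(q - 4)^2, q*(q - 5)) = q - 5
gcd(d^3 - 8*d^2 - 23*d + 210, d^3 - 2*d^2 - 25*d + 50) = d + 5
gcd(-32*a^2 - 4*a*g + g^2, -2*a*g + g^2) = 1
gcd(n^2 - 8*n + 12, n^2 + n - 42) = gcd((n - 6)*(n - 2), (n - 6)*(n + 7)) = n - 6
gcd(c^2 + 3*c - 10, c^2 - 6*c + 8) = c - 2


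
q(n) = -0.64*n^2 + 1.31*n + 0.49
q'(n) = 1.31 - 1.28*n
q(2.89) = -1.07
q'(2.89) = -2.39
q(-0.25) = 0.12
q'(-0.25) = 1.63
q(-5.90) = -29.52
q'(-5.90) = 8.86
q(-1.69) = -3.55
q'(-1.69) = 3.47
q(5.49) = -11.61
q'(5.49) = -5.72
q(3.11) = -1.63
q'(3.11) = -2.67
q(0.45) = 0.95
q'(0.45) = 0.73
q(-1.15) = -1.86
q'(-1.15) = 2.78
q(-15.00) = -163.16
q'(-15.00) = 20.51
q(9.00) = -39.56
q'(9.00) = -10.21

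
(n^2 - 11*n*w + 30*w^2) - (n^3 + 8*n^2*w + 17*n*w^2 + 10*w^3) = -n^3 - 8*n^2*w + n^2 - 17*n*w^2 - 11*n*w - 10*w^3 + 30*w^2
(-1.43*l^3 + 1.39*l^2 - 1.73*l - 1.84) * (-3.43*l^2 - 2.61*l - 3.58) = 4.9049*l^5 - 1.0354*l^4 + 7.4254*l^3 + 5.8503*l^2 + 10.9958*l + 6.5872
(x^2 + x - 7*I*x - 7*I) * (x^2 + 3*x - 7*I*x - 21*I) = x^4 + 4*x^3 - 14*I*x^3 - 46*x^2 - 56*I*x^2 - 196*x - 42*I*x - 147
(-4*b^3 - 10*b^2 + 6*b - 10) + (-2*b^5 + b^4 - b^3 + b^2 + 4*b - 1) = -2*b^5 + b^4 - 5*b^3 - 9*b^2 + 10*b - 11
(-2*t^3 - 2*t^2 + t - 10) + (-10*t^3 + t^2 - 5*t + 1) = -12*t^3 - t^2 - 4*t - 9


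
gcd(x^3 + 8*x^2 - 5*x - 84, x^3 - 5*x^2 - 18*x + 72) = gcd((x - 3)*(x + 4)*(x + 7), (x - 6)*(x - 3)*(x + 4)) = x^2 + x - 12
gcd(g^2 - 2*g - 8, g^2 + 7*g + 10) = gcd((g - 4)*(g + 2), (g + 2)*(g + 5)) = g + 2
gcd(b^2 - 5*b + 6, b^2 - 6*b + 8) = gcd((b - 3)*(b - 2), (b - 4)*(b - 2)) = b - 2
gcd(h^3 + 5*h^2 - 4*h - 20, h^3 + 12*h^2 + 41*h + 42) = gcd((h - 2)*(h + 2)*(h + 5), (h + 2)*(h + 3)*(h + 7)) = h + 2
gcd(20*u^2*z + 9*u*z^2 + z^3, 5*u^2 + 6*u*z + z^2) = 5*u + z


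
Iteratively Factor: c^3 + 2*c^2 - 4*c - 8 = (c - 2)*(c^2 + 4*c + 4) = (c - 2)*(c + 2)*(c + 2)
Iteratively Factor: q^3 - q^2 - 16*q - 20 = (q + 2)*(q^2 - 3*q - 10) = (q - 5)*(q + 2)*(q + 2)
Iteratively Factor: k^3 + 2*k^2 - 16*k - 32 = (k + 4)*(k^2 - 2*k - 8) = (k + 2)*(k + 4)*(k - 4)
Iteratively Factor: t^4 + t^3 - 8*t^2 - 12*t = (t - 3)*(t^3 + 4*t^2 + 4*t) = t*(t - 3)*(t^2 + 4*t + 4) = t*(t - 3)*(t + 2)*(t + 2)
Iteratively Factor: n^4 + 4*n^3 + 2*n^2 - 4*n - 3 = (n + 1)*(n^3 + 3*n^2 - n - 3) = (n + 1)*(n + 3)*(n^2 - 1) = (n - 1)*(n + 1)*(n + 3)*(n + 1)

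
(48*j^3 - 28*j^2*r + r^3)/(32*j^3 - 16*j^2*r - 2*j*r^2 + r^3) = (6*j + r)/(4*j + r)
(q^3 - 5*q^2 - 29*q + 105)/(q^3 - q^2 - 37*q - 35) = (q - 3)/(q + 1)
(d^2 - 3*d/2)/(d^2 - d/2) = (2*d - 3)/(2*d - 1)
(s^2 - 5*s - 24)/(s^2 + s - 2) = (s^2 - 5*s - 24)/(s^2 + s - 2)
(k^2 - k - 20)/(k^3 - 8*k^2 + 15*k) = (k + 4)/(k*(k - 3))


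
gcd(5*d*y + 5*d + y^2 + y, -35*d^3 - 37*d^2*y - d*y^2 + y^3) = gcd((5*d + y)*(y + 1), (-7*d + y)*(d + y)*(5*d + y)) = 5*d + y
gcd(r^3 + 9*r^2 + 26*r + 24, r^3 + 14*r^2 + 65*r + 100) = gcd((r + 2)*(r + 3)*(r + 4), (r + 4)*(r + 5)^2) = r + 4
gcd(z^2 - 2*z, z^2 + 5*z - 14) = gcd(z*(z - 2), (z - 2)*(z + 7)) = z - 2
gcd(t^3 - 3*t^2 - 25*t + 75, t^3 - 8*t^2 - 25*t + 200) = t^2 - 25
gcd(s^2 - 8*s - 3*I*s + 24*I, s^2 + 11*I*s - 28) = 1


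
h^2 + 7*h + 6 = (h + 1)*(h + 6)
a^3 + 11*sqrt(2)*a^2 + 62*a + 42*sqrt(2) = (a + sqrt(2))*(a + 3*sqrt(2))*(a + 7*sqrt(2))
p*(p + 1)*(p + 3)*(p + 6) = p^4 + 10*p^3 + 27*p^2 + 18*p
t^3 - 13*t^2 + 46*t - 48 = (t - 8)*(t - 3)*(t - 2)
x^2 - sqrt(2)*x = x*(x - sqrt(2))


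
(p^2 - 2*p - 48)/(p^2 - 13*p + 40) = (p + 6)/(p - 5)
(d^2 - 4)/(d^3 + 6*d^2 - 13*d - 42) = (d - 2)/(d^2 + 4*d - 21)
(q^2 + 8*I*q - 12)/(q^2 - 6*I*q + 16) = (q + 6*I)/(q - 8*I)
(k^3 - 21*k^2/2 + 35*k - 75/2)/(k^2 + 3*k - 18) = (2*k^2 - 15*k + 25)/(2*(k + 6))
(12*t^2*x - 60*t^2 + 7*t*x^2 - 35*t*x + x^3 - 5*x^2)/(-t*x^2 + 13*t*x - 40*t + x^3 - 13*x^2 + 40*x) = (12*t^2 + 7*t*x + x^2)/(-t*x + 8*t + x^2 - 8*x)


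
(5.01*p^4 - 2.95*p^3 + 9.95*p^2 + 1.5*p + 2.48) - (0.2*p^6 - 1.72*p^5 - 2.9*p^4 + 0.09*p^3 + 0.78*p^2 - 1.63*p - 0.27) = -0.2*p^6 + 1.72*p^5 + 7.91*p^4 - 3.04*p^3 + 9.17*p^2 + 3.13*p + 2.75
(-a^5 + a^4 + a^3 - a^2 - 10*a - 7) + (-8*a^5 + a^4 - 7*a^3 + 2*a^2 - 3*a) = -9*a^5 + 2*a^4 - 6*a^3 + a^2 - 13*a - 7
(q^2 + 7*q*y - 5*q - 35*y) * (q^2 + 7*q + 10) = q^4 + 7*q^3*y + 2*q^3 + 14*q^2*y - 25*q^2 - 175*q*y - 50*q - 350*y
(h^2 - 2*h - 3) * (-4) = -4*h^2 + 8*h + 12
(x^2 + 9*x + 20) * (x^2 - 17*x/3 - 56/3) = x^4 + 10*x^3/3 - 149*x^2/3 - 844*x/3 - 1120/3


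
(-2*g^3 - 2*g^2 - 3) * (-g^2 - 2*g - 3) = 2*g^5 + 6*g^4 + 10*g^3 + 9*g^2 + 6*g + 9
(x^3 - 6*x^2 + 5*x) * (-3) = -3*x^3 + 18*x^2 - 15*x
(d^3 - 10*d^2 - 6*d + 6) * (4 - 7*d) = -7*d^4 + 74*d^3 + 2*d^2 - 66*d + 24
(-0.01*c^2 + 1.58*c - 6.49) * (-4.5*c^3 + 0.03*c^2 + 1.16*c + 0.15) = 0.045*c^5 - 7.1103*c^4 + 29.2408*c^3 + 1.6366*c^2 - 7.2914*c - 0.9735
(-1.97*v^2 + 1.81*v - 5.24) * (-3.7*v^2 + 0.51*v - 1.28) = 7.289*v^4 - 7.7017*v^3 + 22.8327*v^2 - 4.9892*v + 6.7072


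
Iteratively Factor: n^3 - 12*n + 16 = (n - 2)*(n^2 + 2*n - 8) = (n - 2)^2*(n + 4)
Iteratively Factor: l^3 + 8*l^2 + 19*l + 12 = (l + 3)*(l^2 + 5*l + 4) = (l + 3)*(l + 4)*(l + 1)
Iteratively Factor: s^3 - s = (s - 1)*(s^2 + s) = s*(s - 1)*(s + 1)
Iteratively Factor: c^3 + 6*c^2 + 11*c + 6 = (c + 2)*(c^2 + 4*c + 3) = (c + 1)*(c + 2)*(c + 3)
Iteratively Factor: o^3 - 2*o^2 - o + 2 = (o - 1)*(o^2 - o - 2) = (o - 2)*(o - 1)*(o + 1)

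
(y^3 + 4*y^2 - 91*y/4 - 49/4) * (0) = 0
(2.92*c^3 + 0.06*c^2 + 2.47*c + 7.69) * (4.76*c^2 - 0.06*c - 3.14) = 13.8992*c^5 + 0.1104*c^4 + 2.5848*c^3 + 36.2678*c^2 - 8.2172*c - 24.1466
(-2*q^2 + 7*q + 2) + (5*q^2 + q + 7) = 3*q^2 + 8*q + 9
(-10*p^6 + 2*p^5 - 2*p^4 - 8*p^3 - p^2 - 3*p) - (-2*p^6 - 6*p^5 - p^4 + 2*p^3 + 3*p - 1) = -8*p^6 + 8*p^5 - p^4 - 10*p^3 - p^2 - 6*p + 1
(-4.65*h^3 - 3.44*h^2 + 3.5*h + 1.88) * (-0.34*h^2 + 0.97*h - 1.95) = 1.581*h^5 - 3.3409*h^4 + 4.5407*h^3 + 9.4638*h^2 - 5.0014*h - 3.666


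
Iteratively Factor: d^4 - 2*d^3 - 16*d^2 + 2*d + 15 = (d + 1)*(d^3 - 3*d^2 - 13*d + 15) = (d + 1)*(d + 3)*(d^2 - 6*d + 5) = (d - 5)*(d + 1)*(d + 3)*(d - 1)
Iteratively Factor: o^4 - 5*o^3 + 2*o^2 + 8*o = (o - 4)*(o^3 - o^2 - 2*o) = o*(o - 4)*(o^2 - o - 2) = o*(o - 4)*(o + 1)*(o - 2)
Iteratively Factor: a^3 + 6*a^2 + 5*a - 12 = (a - 1)*(a^2 + 7*a + 12) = (a - 1)*(a + 4)*(a + 3)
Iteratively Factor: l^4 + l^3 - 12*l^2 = (l + 4)*(l^3 - 3*l^2) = (l - 3)*(l + 4)*(l^2) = l*(l - 3)*(l + 4)*(l)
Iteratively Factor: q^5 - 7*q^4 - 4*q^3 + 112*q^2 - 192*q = (q + 4)*(q^4 - 11*q^3 + 40*q^2 - 48*q) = (q - 3)*(q + 4)*(q^3 - 8*q^2 + 16*q) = (q - 4)*(q - 3)*(q + 4)*(q^2 - 4*q) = q*(q - 4)*(q - 3)*(q + 4)*(q - 4)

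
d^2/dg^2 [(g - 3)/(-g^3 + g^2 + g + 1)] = 2*((g - 3)*(-3*g^2 + 2*g + 1)^2 + (3*g^2 - 2*g + (g - 3)*(3*g - 1) - 1)*(-g^3 + g^2 + g + 1))/(-g^3 + g^2 + g + 1)^3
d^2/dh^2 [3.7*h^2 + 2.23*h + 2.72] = 7.40000000000000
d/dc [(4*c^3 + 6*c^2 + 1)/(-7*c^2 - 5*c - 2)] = (-28*c^4 - 40*c^3 - 54*c^2 - 10*c + 5)/(49*c^4 + 70*c^3 + 53*c^2 + 20*c + 4)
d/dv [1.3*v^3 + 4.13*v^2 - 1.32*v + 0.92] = 3.9*v^2 + 8.26*v - 1.32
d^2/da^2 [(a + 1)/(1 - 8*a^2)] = 16*(-32*a^2*(a + 1) + (3*a + 1)*(8*a^2 - 1))/(8*a^2 - 1)^3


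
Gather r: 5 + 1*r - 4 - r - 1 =0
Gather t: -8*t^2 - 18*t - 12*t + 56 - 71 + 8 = -8*t^2 - 30*t - 7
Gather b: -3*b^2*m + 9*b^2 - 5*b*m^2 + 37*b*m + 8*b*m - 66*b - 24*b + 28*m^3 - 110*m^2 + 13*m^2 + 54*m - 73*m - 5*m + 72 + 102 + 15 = b^2*(9 - 3*m) + b*(-5*m^2 + 45*m - 90) + 28*m^3 - 97*m^2 - 24*m + 189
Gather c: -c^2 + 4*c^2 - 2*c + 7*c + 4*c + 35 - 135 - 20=3*c^2 + 9*c - 120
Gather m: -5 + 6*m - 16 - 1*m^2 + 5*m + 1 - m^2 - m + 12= -2*m^2 + 10*m - 8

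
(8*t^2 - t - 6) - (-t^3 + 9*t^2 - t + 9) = t^3 - t^2 - 15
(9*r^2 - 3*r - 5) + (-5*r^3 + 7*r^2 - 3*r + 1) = -5*r^3 + 16*r^2 - 6*r - 4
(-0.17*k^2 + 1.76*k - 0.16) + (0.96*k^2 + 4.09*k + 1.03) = 0.79*k^2 + 5.85*k + 0.87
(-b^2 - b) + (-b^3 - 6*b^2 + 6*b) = -b^3 - 7*b^2 + 5*b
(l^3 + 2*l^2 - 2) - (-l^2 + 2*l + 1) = l^3 + 3*l^2 - 2*l - 3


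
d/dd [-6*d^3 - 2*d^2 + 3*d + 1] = -18*d^2 - 4*d + 3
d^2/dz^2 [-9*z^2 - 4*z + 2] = -18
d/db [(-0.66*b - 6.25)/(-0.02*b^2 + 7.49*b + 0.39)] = (-0.0132*b^2 - 0.25*b + 46.5551)/(0.0004*b^4 - 0.2996*b^3 + 56.0845*b^2 + 5.8422*b + 0.1521)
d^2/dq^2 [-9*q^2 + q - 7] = -18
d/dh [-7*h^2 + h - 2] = 1 - 14*h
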